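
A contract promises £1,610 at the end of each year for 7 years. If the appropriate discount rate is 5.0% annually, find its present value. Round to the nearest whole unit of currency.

PV = 1610 × [1 − (1+0.05)^(−7)] / 0.05 = 1610 × 5.786373 = 9,316.0612

£9,316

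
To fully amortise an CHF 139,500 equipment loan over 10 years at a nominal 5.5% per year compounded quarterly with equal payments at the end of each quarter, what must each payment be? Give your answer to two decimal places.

CHF 4,557.37

With 4 periods per year: i = 0.01375, n = 40.
PMT = 139500 / ( [1 − (1+0.01375)^(−40)] / 0.01375 ) = 139500 / 30.609770 = 4,557.3685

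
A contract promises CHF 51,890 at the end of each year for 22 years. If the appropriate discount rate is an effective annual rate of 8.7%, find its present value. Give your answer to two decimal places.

PV = PMT · [1 − (1+i)^(−n)] / i = 51890 · 9.660120 = 501,263.6306

CHF 501,263.63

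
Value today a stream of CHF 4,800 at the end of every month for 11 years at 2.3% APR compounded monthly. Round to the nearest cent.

CHF 559,331.25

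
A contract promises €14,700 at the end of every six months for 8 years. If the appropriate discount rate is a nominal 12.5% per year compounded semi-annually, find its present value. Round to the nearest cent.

Periodic rate i = 0.125/2 = 0.0625; n = 8 × 2 = 16 periods.
PV = 14700 × [1 − (1+0.0625)^(−16)] / 0.0625 = 14700 × 9.934635 = 146,039.1299

€146,039.13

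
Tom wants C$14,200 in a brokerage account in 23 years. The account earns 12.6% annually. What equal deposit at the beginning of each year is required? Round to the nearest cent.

C$110.93

FV-annuity factor × (1+i) = 128.009957; PMT = 14200 / 128.009957 = 110.9289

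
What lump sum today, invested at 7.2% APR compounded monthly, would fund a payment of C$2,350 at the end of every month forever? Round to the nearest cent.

Periodic rate i = 0.072/12 = 0.006.
PV = PMT / i = 2350 / 0.006 = 391,666.6667

C$391,666.67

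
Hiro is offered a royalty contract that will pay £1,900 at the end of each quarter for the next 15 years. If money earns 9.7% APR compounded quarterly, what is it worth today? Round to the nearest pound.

Periodic rate i = 0.097/4 = 0.02425; n = 15 × 4 = 60 periods.
Annuity factor a(60|0.02425) = 31.443794; PV = 1900 × 31.443794 = 59,743.2094

£59,743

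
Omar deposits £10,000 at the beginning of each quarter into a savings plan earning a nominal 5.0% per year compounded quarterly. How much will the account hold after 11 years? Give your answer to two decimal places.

£589,156.91

Periodic rate i = 0.05/4 = 0.0125; n = 11 × 4 = 44 periods.
FV = PMT · [(1+i)^n − 1] / i × (1+i) = 10000 · 58.915691 = 589,156.9108
Payments are at the start of each period, so multiply by (1+i).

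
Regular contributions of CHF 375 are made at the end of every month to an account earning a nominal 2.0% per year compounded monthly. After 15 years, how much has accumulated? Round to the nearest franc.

CHF 78,642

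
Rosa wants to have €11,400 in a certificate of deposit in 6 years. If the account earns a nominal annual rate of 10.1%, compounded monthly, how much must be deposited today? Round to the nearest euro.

€6,235

With 12 periods per year: i = 0.00841667, n = 72.
PV = FV·(1+i)^(−n) = 11,400 × 0.546914 = 6,234.8180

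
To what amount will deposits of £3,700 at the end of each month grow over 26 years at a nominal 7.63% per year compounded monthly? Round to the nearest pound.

£3,622,296

With 12 periods per year: i = 0.00635833, n = 312.
FV = 3700 × [(1+0.00635833)^312 − 1] / 0.00635833 = 3700 × 978.998944 = 3,622,296.0938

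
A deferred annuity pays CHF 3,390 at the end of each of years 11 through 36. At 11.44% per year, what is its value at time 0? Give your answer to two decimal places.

Value one period before first payment (t=10): 3390 × [1 − (1+0.1144)^(−26)] / 0.1144 = 3390 × 8.218254 = 27,859.8824
PV₀ = 27,859.8824 / (1+0.1144)^10 = 27,859.8824 / 2.954004 = 9,431.2280

CHF 9,431.23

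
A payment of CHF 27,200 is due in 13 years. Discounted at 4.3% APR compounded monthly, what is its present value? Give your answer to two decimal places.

CHF 15,567.98

i = 0.043/12 = 0.00358333 per month; n = 13·12 = 156.
Discount factor = (1+0.00358333)^(−156) = 0.572352; PV = 27,200 × 0.572352 = 15,567.9783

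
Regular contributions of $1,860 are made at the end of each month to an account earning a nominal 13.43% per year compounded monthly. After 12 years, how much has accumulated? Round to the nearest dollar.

Periodic rate i = 0.1343/12 = 0.0111917; n = 12 × 12 = 144 periods.
FV = PMT · [(1+i)^n − 1] / i = 1860 · 354.385807 = 659,157.6013

$659,158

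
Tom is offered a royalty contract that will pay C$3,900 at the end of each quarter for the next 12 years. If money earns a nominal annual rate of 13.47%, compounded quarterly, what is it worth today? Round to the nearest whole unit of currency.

C$92,190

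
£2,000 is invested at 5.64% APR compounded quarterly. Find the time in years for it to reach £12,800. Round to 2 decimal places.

Periodic rate i = 0.0564/4 = 0.0141.
(1+i)^n = 12800/2000 = 6.40000, so n = ln 6.40000 / ln 1.0141 = 132.5783 quarters
= 132.5783/4 years

33.14 years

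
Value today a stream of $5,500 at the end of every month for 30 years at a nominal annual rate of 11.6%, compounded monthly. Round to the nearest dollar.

$551,142

i = 0.116/12 = 0.00966667 per month; n = 30·12 = 360.
Annuity factor a(360|0.00966667) = 100.207593; PV = 5500 × 100.207593 = 551,141.7605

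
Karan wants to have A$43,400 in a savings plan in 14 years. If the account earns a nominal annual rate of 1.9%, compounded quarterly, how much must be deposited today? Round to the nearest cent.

Periodic rate i = 0.019/4 = 0.00475; n = 14 × 4 = 56 periods.
Discount factor = (1+0.00475)^(−56) = 0.766922; PV = 43,400 × 0.766922 = 33,284.4126

A$33,284.41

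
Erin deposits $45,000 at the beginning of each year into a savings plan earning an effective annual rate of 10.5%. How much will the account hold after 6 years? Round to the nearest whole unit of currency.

$388,532

FV = PMT · [(1+i)^n − 1] / i × (1+i) = 45000 · 8.634035 = 388,531.5803
(Beginning-of-period payments → annuity-due factor ×(1+i).)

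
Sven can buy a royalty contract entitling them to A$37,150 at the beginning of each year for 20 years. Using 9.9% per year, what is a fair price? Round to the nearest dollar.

A$349,976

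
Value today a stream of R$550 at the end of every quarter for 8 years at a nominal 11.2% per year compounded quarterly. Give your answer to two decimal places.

i = 0.112/4 = 0.028 per quarter; n = 8·4 = 32.
PV = PMT · [1 − (1+i)^(−n)] / i = 550 · 20.955103 = 11,525.3068

R$11,525.31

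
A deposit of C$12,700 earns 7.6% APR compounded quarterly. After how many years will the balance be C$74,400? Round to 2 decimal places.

Periodic rate i = 0.076/4 = 0.019.
(1+i)^n = 74400/12700 = 5.85827, so n = ln 5.85827 / ln 1.019 = 93.9261 quarters
= 93.9261/4 years

23.48 years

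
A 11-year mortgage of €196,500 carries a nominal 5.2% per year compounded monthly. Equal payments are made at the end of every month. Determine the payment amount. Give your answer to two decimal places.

€1,957.89

With 12 periods per year: i = 0.00433333, n = 132.
Annuity-PV factor = 100.363059; PMT = 196500 / 100.363059 = 1,957.8917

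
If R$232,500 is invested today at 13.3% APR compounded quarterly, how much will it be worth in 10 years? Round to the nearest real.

R$860,279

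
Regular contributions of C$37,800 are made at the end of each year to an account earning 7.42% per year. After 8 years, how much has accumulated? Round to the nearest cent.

C$393,735.15

Accumulation factor s(8|0.0742) = 10.416274; FV = 37800 × 10.416274 = 393,735.1547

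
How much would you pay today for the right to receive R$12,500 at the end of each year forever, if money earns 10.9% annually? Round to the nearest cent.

R$114,678.90

PV = C/r = 12500/0.109 = 114,678.8991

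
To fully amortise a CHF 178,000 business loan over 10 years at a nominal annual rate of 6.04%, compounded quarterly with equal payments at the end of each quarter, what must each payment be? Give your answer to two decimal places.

CHF 5,960.89

i = 0.0604/4 = 0.0151 per quarter; n = 10·4 = 40.
Annuity-PV factor = 29.861309; PMT = 178000 / 29.861309 = 5,960.8908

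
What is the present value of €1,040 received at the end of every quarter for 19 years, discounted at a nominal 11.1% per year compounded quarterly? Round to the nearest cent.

With 4 periods per year: i = 0.02775, n = 76.
Annuity factor a(76|0.02775) = 31.535253; PV = 1040 × 31.535253 = 32,796.6627

€32,796.66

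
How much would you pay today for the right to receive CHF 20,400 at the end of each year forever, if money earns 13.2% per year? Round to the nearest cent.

PV = PMT / i = 20400 / 0.132 = 154,545.4545

CHF 154,545.45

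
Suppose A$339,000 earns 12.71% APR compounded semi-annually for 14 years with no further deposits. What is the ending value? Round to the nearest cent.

Periodic rate i = 0.1271/2 = 0.06355; n = 14 × 2 = 28 periods.
FV = PV·(1+i)^n = 339,000 × 5.613342 = 1,902,923.0740

A$1,902,923.07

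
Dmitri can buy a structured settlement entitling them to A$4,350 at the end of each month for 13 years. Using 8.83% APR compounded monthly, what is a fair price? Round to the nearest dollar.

A$402,798

With 12 periods per year: i = 0.00735833, n = 156.
Annuity factor a(156|0.00735833) = 92.597226; PV = 4350 × 92.597226 = 402,797.9352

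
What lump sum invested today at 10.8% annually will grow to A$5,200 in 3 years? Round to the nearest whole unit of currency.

PV = 5,200 / (1 + 0.108)^3 = 5,200 / 1.360252 = 3,822.8219

A$3,823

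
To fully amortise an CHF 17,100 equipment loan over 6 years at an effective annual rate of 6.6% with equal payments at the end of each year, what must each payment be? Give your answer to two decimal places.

CHF 3,543.33

PMT = 17100 / ( [1 − (1+0.066)^(−6)] / 0.066 ) = 17100 / 4.825974 = 3,543.3264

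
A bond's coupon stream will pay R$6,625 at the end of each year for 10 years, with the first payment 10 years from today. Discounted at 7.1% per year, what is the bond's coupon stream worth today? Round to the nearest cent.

PV at t=9 (ordinary 10-year annuity): 6625 × a(10|0.071) = 6625 × 6.991230 = 46,316.8965
Discount back 9 years: 46,316.8965 × (1+0.071)^(−9) = 46,316.8965 × 0.539380 = 24,982.4033

R$24,982.40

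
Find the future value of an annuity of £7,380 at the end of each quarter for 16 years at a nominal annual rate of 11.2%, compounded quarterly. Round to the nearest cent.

i = 0.112/4 = 0.028 per quarter; n = 16·4 = 64.
Accumulation factor s(64|0.028) = 173.408477; FV = 7380 × 173.408477 = 1,279,754.5572

£1,279,754.56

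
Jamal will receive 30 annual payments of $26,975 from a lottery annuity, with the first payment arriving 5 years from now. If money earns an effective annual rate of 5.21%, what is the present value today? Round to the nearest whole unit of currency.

$330,483

PV at t=4 (ordinary 30-year annuity): 26975 × a(30|0.0521) = 26975 × 15.011207 = 404,927.3001
PV₀ = 404,927.3001 / (1+0.0521)^4 = 404,927.3001 / 1.225260 = 330,482.8866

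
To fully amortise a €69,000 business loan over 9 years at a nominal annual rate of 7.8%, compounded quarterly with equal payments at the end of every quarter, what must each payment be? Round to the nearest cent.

€2,685.38

With 4 periods per year: i = 0.0195, n = 36.
Annuity-PV factor = 25.694713; PMT = 69000 / 25.694713 = 2,685.3773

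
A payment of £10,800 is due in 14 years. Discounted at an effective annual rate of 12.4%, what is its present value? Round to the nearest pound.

£2,102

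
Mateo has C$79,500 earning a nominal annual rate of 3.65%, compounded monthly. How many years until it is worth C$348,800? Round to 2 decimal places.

40.58 years

Periodic rate i = 0.0365/12 = 0.00304167.
n = ln(348800/79500) / ln(1+0.00304167) = ln(4.38742) / 0.003037 = 486.9006 months
= 486.9006/12 years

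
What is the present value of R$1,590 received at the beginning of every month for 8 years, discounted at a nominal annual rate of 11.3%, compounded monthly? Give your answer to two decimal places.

R$101,128.08

i = 0.113/12 = 0.00941667 per month; n = 8·12 = 96.
PV = 1590 × [1 − (1+0.00941667)^(−96)] / 0.00941667 × (1+i) = 1590 × 63.602565 = 101,128.0786
Payments are at the start of each period, so multiply by (1+i).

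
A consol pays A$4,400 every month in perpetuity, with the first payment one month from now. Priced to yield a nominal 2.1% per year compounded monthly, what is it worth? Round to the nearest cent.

Periodic rate i = 0.021/12 = 0.00175.
PV = PMT / i = 4400 / 0.00175 = 2,514,285.7143

A$2,514,285.71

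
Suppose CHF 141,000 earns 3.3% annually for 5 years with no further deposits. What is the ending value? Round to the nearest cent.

CHF 165,852.00

141,000 × (1+0.033)^5 = 141,000 × 1.176255 = 165,852.0028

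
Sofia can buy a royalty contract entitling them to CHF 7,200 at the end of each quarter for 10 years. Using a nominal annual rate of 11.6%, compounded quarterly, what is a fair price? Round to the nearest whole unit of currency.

i = 0.116/4 = 0.029 per quarter; n = 10·4 = 40.
PV = PMT · [1 − (1+i)^(−n)] / i = 7200 · 23.493029 = 169,149.8081

CHF 169,150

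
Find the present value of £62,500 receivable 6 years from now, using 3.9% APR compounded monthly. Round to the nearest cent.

With 12 periods per year: i = 0.00325, n = 72.
Discount factor = (1+0.00325)^(−72) = 0.791662; PV = 62,500 × 0.791662 = 49,478.8836

£49,478.88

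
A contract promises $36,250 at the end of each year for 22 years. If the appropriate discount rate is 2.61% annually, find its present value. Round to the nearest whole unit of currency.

$600,947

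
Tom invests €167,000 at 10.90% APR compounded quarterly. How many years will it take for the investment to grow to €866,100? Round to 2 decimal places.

15.31 years

Periodic rate i = 0.109/4 = 0.02725.
(1+i)^n = 866100/167000 = 5.18623, so n = ln 5.18623 / ln 1.02725 = 61.2232 quarters
= 61.2232/4 years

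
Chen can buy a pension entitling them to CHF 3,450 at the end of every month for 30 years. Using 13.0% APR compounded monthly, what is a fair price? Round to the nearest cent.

CHF 311,878.64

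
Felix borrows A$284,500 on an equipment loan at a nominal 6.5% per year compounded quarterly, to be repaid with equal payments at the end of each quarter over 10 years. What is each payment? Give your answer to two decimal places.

A$9,728.40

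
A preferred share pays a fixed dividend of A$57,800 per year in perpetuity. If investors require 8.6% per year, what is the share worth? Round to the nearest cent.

A$672,093.02

PV = PMT / i = 57800 / 0.086 = 672,093.0233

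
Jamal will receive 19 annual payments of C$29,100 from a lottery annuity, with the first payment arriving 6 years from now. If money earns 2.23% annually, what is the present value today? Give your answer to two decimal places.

Value one period before first payment (t=5): 29100 × [1 − (1+0.0223)^(−19)] / 0.0223 = 29100 × 15.350910 = 446,711.4713
PV₀ = 446,711.4713 / (1+0.0223)^5 = 446,711.4713 / 1.116585 = 400,069.3688

C$400,069.37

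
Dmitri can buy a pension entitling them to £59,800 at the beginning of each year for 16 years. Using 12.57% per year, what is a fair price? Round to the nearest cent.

£454,993.23

Annuity factor a(16|0.1257) × (1+i) = 7.608582; PV = 59800 × 7.608582 = 454,993.2290
Payments are at the start of each period, so multiply by (1+i).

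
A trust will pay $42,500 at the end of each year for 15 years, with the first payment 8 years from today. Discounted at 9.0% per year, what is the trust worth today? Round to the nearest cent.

PV at t=7 (ordinary 15-year annuity): 42500 × a(15|0.09) = 42500 × 8.060688 = 342,579.2583
Discount back 7 years: 342,579.2583 × (1+0.09)^(−7) = 342,579.2583 × 0.547034 = 187,402.5858

$187,402.59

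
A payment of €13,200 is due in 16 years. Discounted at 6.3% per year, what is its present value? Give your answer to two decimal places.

€4,966.40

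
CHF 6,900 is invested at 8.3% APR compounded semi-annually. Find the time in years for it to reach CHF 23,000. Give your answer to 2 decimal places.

14.80 years

Periodic rate i = 0.083/2 = 0.0415.
n = ln(23000/6900) / ln(1+0.0415) = ln(3.33333) / 0.040662 = 29.6093 half-years
= 29.6093/2 years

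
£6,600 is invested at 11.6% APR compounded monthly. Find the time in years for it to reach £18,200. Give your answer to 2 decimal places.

8.79 years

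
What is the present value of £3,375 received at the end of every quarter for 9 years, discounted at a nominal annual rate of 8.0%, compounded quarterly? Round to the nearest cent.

i = 0.08/4 = 0.02 per quarter; n = 9·4 = 36.
PV = PMT · [1 − (1+i)^(−n)] / i = 3375 · 25.488842 = 86,024.8434

£86,024.84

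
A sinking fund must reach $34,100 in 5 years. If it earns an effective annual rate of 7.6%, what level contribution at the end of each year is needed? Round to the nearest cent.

$5,859.12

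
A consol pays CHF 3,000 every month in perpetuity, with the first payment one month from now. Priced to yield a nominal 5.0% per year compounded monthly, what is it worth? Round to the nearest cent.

CHF 720,000.00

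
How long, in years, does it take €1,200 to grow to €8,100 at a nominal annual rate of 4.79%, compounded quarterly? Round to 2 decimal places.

40.10 years

Periodic rate i = 0.0479/4 = 0.011975.
n = ln(8100/1200) / ln(1+0.011975) = ln(6.75000) / 0.011904 = 160.4136 quarters
= 160.4136/4 years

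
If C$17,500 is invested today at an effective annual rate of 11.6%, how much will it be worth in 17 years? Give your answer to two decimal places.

FV = 17,500 × (1 + 0.116)^17 = 113,065.3046

C$113,065.30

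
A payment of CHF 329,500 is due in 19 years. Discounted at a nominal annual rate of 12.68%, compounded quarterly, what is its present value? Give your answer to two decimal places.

CHF 30,746.43

i = 0.1268/4 = 0.0317 per quarter; n = 19·4 = 76.
PV = FV·(1+i)^(−n) = 329,500 × 0.093312 = 30,746.4301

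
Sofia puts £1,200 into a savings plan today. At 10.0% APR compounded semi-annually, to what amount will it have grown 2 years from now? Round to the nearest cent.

£1,458.61

i = 0.1/2 = 0.05 per half-year; n = 2·2 = 4.
FV = 1,200 × (1 + 0.05)^4 = 1,458.6075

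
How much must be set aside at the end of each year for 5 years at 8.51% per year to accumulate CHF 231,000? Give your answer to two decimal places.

FV-annuity factor = 5.926554; PMT = 231000 / 5.926554 = 38,977.1188

CHF 38,977.12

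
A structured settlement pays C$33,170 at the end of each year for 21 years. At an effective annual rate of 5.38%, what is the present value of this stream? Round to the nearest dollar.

PV = 33170 × [1 − (1+0.0538)^(−21)] / 0.0538 = 33170 × 12.402988 = 411,407.1127

C$411,407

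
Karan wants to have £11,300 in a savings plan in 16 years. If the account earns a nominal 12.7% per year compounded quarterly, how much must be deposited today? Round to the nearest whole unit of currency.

£1,529

With 4 periods per year: i = 0.03175, n = 64.
Discount factor = (1+0.03175)^(−64) = 0.135280; PV = 11,300 × 0.135280 = 1,528.6634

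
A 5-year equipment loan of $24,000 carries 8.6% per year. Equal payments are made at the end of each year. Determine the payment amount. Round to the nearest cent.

$6,106.31

Annuity-PV factor = 3.930359; PMT = 24000 / 3.930359 = 6,106.3129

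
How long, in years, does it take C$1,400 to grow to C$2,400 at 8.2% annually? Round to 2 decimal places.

6.84 years

n = ln(2400/1400) / ln(1+0.082) = ln(1.71429) / 0.078811 = 6.8391 years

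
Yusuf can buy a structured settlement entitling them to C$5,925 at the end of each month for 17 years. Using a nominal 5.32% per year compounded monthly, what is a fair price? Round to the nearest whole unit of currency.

i = 0.0532/12 = 0.00443333 per month; n = 17·12 = 204.
PV = 5925 × [1 − (1+0.00443333)^(−204)] / 0.00443333 = 5925 × 134.076407 = 794,402.7120

C$794,403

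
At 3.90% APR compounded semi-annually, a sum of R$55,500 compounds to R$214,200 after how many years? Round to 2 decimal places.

34.97 years

Periodic rate i = 0.039/2 = 0.0195.
n = ln(214200/55500) / ln(1+0.0195) = ln(3.85946) / 0.019312 = 69.9309 half-years
= 69.9309/2 years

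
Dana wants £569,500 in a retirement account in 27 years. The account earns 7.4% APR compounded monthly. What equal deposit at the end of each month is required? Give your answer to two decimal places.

£554.88

Periodic rate i = 0.074/12 = 0.00616667; n = 27 × 12 = 324 periods.
PMT = 569500 / ( [(1+0.00616667)^324 − 1] / 0.00616667 ) = 569500 / 1026.354784 = 554.8764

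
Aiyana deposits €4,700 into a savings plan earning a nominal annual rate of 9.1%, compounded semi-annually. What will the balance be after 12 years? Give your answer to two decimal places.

€13,673.34

i = 0.091/2 = 0.0455 per half-year; n = 12·2 = 24.
FV = 4,700 × (1 + 0.0455)^24 = 13,673.3443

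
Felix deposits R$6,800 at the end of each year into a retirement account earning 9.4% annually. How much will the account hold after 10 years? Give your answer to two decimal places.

FV = PMT · [(1+i)^n − 1] / i = 6800 · 15.486044 = 105,305.1024

R$105,305.10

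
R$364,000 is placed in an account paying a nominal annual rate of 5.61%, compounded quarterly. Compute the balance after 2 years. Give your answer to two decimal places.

Periodic rate i = 0.0561/4 = 0.014025; n = 2 × 4 = 8 periods.
FV = 364,000 × (1 + 0.014025)^8 = 406,902.8036

R$406,902.80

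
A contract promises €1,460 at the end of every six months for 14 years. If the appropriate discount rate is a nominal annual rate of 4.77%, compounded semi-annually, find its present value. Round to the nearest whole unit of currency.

€29,575

With 2 periods per year: i = 0.02385, n = 28.
Annuity factor a(28|0.02385) = 20.256958; PV = 1460 × 20.256958 = 29,575.1586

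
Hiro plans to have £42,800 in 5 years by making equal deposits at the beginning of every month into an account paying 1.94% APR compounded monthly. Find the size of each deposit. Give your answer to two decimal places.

£678.77

Periodic rate i = 0.0194/12 = 0.00161667; n = 5 × 12 = 60 periods.
PMT = 42800 / ( [(1+0.00161667)^60 − 1] / 0.00161667 × (1+i) ) = 42800 / 63.054810 = 678.7745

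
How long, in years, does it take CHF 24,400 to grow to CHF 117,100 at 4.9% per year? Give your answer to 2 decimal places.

32.79 years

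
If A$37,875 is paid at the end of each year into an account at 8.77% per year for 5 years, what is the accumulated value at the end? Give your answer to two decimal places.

A$225,634.43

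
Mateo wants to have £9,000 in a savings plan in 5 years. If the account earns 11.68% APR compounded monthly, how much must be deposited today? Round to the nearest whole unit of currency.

With 12 periods per year: i = 0.00973333, n = 60.
PV = FV·(1+i)^(−n) = 9,000 × 0.559240 = 5,033.1619

£5,033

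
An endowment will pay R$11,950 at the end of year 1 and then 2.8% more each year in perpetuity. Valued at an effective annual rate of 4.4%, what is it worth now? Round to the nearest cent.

PV = D₁/(r − g) = 11950/(0.044 − 0.028) = 746,875.0000

R$746,875.00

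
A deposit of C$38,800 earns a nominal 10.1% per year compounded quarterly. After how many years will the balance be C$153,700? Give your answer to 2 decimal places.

13.80 years

Periodic rate i = 0.101/4 = 0.02525.
(1+i)^n = 153700/38800 = 3.96134, so n = ln 3.96134 / ln 1.02525 = 55.2035 quarters
= 55.2035/4 years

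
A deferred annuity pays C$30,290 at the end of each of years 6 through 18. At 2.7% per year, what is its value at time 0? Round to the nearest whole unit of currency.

Value one period before first payment (t=5): 30290 × [1 − (1+0.027)^(−13)] / 0.027 = 30290 × 10.841912 = 328,401.5268
Discount back 5 years: 328,401.5268 × (1+0.027)^(−5) = 328,401.5268 × 0.875282 = 287,443.8026

C$287,444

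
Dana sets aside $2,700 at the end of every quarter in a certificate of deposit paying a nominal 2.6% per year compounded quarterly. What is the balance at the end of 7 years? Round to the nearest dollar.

Periodic rate i = 0.026/4 = 0.0065; n = 7 × 4 = 28 periods.
FV = PMT · [(1+i)^n − 1] / i = 2700 · 30.601214 = 82,623.2774

$82,623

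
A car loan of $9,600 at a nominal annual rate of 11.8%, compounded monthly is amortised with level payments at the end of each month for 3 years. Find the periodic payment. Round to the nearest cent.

$317.94

i = 0.118/12 = 0.00983333 per month; n = 3·12 = 36.
Annuity-PV factor = 30.194270; PMT = 9600 / 30.194270 = 317.9411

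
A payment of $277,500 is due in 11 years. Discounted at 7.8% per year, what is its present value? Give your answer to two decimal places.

$121,466.53

PV = 277,500 / (1 + 0.078)^11 = 277,500 / 2.284580 = 121,466.5281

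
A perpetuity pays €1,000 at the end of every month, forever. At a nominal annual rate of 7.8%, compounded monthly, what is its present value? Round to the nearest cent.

€153,846.15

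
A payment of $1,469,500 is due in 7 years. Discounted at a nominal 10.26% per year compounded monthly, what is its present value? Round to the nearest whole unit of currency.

$718,762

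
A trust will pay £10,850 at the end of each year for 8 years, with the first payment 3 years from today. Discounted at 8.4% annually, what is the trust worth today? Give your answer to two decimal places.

PV at t=2 (ordinary 8-year annuity): 10850 × a(8|0.084) = 10850 × 5.660423 = 61,415.5910
Discount back 2 years: 61,415.5910 × (1+0.084)^(−2) = 61,415.5910 × 0.851023 = 52,266.0971

£52,266.10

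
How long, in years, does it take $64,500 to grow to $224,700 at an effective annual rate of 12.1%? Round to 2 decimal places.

10.93 years

(1+i)^n = 224700/64500 = 3.48372, so n = ln 3.48372 / ln 1.121 = 10.9271 years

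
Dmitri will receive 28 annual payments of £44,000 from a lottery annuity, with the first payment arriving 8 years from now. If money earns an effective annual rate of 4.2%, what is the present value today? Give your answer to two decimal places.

£537,251.58

PV at t=7 (ordinary 28-year annuity): 44000 × a(28|0.042) = 44000 × 16.285423 = 716,558.6326
Discount back 7 years: 716,558.6326 × (1+0.042)^(−7) = 716,558.6326 × 0.749766 = 537,251.5780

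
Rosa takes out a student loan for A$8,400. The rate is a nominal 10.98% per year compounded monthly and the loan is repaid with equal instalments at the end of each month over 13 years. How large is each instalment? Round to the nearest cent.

A$101.33

Periodic rate i = 0.1098/12 = 0.00915; n = 13 × 12 = 156 periods.
PMT = 8400 / ( [1 − (1+0.00915)^(−156)] / 0.00915 ) = 8400 / 82.896793 = 101.3308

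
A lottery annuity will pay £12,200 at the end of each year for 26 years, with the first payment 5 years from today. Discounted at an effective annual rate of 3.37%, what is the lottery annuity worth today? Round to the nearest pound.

£183,132

PV at t=4 (ordinary 26-year annuity): 12200 × a(26|0.0337) = 12200 × 17.138927 = 209,094.9107
PV₀ = 209,094.9107 / (1+0.0337)^4 = 209,094.9107 / 1.141769 = 183,132.4887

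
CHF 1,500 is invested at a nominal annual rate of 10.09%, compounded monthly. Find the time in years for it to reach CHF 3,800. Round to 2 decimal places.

9.25 years

Periodic rate i = 0.1009/12 = 0.00840833.
(1+i)^n = 3800/1500 = 2.53333, so n = ln 2.53333 / ln 1.00841 = 111.0135 months
= 111.0135/12 years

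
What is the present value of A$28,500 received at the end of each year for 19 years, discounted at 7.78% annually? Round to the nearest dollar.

PV = 28500 × [1 − (1+0.0778)^(−19)] / 0.0778 = 28500 × 9.757513 = 278,089.1173

A$278,089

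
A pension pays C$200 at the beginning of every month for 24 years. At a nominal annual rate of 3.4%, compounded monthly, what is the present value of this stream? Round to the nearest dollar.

Periodic rate i = 0.034/12 = 0.00283333; n = 24 × 12 = 288 periods.
PV = PMT · [1 − (1+i)^(−n)] / i × (1+i) = 200 · 197.248791 = 39,449.7583
(Beginning-of-period payments → annuity-due factor ×(1+i).)

C$39,450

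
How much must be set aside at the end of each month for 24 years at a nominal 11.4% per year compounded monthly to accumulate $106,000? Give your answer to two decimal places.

$70.78

With 12 periods per year: i = 0.0095, n = 288.
FV-annuity factor = 1497.603885; PMT = 106000 / 1497.603885 = 70.7797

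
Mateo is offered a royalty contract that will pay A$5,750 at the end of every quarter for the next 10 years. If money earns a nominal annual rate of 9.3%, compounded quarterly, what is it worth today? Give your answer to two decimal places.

A$148,689.61

With 4 periods per year: i = 0.02325, n = 40.
PV = 5750 × [1 − (1+0.02325)^(−40)] / 0.02325 = 5750 × 25.859063 = 148,689.6124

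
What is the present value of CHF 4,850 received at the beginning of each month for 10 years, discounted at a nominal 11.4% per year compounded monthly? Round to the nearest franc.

CHF 349,660

With 12 periods per year: i = 0.0095, n = 120.
PV = PMT · [1 − (1+i)^(−n)] / i × (1+i) = 4850 · 72.094814 = 349,659.8498
(Beginning-of-period payments → annuity-due factor ×(1+i).)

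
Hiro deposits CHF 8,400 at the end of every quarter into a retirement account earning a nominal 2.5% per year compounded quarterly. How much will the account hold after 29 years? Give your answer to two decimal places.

CHF 1,424,744.62

i = 0.025/4 = 0.00625 per quarter; n = 29·4 = 116.
FV = 8400 × [(1+0.00625)^116 − 1] / 0.00625 = 8400 × 169.612455 = 1,424,744.6241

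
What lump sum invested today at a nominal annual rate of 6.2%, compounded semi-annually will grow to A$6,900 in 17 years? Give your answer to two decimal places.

Periodic rate i = 0.062/2 = 0.031; n = 17 × 2 = 34 periods.
PV = FV·(1+i)^(−n) = 6,900 × 0.354165 = 2,443.7370

A$2,443.74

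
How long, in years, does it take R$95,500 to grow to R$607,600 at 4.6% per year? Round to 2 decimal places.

n = ln(607600/95500) / ln(1+0.046) = ln(6.36230) / 0.044973 = 41.1441 years

41.14 years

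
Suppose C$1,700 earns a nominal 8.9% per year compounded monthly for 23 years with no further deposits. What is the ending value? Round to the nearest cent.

i = 0.089/12 = 0.00741667 per month; n = 23·12 = 276.
FV = PV·(1+i)^n = 1,700 × 7.686353 = 13,066.7994

C$13,066.80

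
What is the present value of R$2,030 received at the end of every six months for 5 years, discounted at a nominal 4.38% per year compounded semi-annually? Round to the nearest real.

R$18,055

Periodic rate i = 0.0438/2 = 0.0219; n = 5 × 2 = 10 periods.
PV = PMT · [1 − (1+i)^(−n)] / i = 2030 · 8.893941 = 18,054.6997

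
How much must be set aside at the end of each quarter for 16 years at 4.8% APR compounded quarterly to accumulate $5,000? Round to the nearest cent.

$52.37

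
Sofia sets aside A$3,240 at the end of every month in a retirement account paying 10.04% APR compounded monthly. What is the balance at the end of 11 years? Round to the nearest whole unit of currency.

A$775,889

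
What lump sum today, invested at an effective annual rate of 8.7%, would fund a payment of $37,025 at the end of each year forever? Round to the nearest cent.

$425,574.71

PV = PMT / i = 37025 / 0.087 = 425,574.7126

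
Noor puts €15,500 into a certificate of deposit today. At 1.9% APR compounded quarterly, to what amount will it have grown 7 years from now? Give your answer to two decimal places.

Periodic rate i = 0.019/4 = 0.00475; n = 7 × 4 = 28 periods.
15,500 × (1+0.00475)^28 = 15,500 × 1.141890 = 17,699.3010

€17,699.30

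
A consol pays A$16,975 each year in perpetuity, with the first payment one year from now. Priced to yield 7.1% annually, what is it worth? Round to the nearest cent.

A$239,084.51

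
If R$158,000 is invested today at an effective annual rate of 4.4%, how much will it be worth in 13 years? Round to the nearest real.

R$276,544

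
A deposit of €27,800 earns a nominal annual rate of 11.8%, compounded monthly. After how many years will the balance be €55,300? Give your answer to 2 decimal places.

Periodic rate i = 0.118/12 = 0.00983333.
n = ln(55300/27800) / ln(1+0.00983333) = ln(1.98921) / 0.009785 = 70.2827 months
= 70.2827/12 years

5.86 years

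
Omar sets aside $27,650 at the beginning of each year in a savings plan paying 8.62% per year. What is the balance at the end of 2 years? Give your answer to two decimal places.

$62,655.74

FV = 27650 × [(1+0.0862)^2 − 1] / 0.0862 × (1+i) = 27650 × 2.266030 = 62,655.7417
(annuity-due: payments at period start, so ×(1+i).)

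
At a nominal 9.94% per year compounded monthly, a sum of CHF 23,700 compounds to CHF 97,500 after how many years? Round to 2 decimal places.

Periodic rate i = 0.0994/12 = 0.00828333.
n = ln(97500/23700) / ln(1+0.00828333) = ln(4.11392) / 0.008249 = 171.4560 months
= 171.4560/12 years

14.29 years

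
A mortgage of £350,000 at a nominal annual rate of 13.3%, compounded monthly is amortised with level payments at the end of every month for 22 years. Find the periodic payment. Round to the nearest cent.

£4,102.68

With 12 periods per year: i = 0.0110833, n = 264.
Annuity-PV factor = 85.309988; PMT = 350000 / 85.309988 = 4,102.6849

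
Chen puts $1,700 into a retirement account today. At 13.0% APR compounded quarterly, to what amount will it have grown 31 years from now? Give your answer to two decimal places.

i = 0.13/4 = 0.0325 per quarter; n = 31·4 = 124.
1,700 × (1+0.0325)^124 = 1,700 × 52.767617 = 89,704.9487

$89,704.95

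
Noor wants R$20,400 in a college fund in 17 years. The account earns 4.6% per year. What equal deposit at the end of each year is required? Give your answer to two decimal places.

R$817.41

FV-annuity factor = 24.956991; PMT = 20400 / 24.956991 = 817.4062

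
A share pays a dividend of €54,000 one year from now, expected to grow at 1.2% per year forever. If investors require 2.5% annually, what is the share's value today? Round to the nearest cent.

€4,153,846.15

PV = PMT / (i − g) = 54000 / (0.025 − 0.012) = 54000 / 0.013000 = 4,153,846.1538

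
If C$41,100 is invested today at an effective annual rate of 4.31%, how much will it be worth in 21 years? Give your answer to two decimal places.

FV = PV·(1+i)^n = 41,100 × 2.425743 = 99,698.0526

C$99,698.05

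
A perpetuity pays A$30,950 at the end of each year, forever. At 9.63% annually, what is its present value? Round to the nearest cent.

PV = PMT / i = 30950 / 0.0963 = 321,391.4849

A$321,391.48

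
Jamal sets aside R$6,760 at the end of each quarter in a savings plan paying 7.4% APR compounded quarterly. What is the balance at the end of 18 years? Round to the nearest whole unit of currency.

R$1,002,227

i = 0.074/4 = 0.0185 per quarter; n = 18·4 = 72.
FV = 6760 × [(1+0.0185)^72 − 1] / 0.0185 = 6760 × 148.258425 = 1,002,226.9531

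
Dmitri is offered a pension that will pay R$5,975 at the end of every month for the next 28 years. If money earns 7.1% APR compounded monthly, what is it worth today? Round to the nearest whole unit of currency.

With 12 periods per year: i = 0.00591667, n = 336.
Annuity factor a(336|0.00591667) = 145.728369; PV = 5975 × 145.728369 = 870,727.0022

R$870,727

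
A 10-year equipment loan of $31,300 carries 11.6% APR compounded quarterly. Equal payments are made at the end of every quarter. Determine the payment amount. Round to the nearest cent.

With 4 periods per year: i = 0.029, n = 40.
Annuity-PV factor = 23.493029; PMT = 31300 / 23.493029 = 1,332.3101

$1,332.31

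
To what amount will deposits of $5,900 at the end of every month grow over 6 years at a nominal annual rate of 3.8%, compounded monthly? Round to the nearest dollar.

$476,284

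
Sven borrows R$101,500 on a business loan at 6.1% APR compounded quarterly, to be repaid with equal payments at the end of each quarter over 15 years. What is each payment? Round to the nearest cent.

R$2,594.03

Periodic rate i = 0.061/4 = 0.01525; n = 15 × 4 = 60 periods.
Annuity-PV factor = 39.128363; PMT = 101500 / 39.128363 = 2,594.0262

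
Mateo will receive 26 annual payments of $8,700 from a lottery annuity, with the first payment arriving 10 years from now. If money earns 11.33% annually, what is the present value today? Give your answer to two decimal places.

$27,432.51

Value one period before first payment (t=9): 8700 × [1 − (1+0.1133)^(−26)] / 0.1133 = 8700 × 8.284308 = 72,073.4822
Discount back 9 years: 72,073.4822 × (1+0.1133)^(−9) = 72,073.4822 × 0.380619 = 27,432.5149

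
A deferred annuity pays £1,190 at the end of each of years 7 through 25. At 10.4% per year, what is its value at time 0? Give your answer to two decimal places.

£5,355.27

Value one period before first payment (t=6): 1190 × [1 − (1+0.104)^(−19)] / 0.104 = 1190 × 8.147965 = 9,696.0786
PV₀ = 9,696.0786 / (1+0.104)^6 = 9,696.0786 / 1.810566 = 5,355.2739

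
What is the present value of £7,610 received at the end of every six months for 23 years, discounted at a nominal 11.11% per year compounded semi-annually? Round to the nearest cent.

£125,599.72

With 2 periods per year: i = 0.05555, n = 46.
PV = PMT · [1 − (1+i)^(−n)] / i = 7610 · 16.504563 = 125,599.7226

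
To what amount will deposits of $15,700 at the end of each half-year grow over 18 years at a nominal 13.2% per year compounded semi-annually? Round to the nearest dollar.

$2,136,856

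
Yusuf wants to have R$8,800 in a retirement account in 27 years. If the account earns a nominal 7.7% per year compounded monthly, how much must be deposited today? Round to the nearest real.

R$1,108

i = 0.077/12 = 0.00641667 per month; n = 27·12 = 324.
PV = 8,800 / (1 + 0.00641667)^324 = 8,800 / 7.943534 = 1,107.8193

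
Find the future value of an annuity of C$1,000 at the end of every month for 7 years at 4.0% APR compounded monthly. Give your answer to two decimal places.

Periodic rate i = 0.04/12 = 0.00333333; n = 7 × 12 = 84 periods.
FV = PMT · [(1+i)^n − 1] / i = 1000 · 96.754159 = 96,754.1592

C$96,754.16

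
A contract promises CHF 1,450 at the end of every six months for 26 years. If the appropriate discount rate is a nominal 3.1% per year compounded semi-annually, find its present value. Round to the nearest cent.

i = 0.031/2 = 0.0155 per half-year; n = 26·2 = 52.
PV = 1450 × [1 − (1+0.0155)^(−52)] / 0.0155 = 1450 × 35.521867 = 51,506.7072

CHF 51,506.71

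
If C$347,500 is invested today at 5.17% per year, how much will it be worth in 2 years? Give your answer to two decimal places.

FV = 347,500 × (1 + 0.0517)^2 = 384,360.3293

C$384,360.33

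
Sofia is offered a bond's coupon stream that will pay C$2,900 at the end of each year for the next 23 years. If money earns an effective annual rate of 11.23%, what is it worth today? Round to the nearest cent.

C$23,590.56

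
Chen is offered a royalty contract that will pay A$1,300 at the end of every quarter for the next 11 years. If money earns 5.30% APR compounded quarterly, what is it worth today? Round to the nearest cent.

A$43,134.25

i = 0.053/4 = 0.01325 per quarter; n = 11·4 = 44.
Annuity factor a(44|0.01325) = 33.180190; PV = 1300 × 33.180190 = 43,134.2466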